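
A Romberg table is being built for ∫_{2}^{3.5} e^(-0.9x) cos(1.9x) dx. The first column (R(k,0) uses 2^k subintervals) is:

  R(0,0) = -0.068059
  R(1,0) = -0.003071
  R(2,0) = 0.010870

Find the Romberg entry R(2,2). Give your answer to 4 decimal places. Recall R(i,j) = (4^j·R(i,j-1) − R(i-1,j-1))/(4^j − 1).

0.0153

Richardson extrapolation on the trapezoidal column (denominator 4−1=3):
R(1,1) = (4·(-0.003071) − (-0.068059)) / 3 = 0.018592
R(2,1) = 0.010870 + (0.010870 − (-0.003071))/3 = 0.015517
R(2,2) = 0.015517 + (0.015517 − 0.018592)/15 = 0.015312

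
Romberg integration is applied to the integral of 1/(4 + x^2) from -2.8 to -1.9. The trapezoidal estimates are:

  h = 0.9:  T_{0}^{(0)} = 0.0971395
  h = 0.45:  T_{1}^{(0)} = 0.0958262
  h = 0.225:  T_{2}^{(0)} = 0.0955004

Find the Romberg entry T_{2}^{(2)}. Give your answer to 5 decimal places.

0.09539

T_{1}^{(1)} = (4·0.0958262 − 0.0971395) / 3 = 0.0953884
T_{2}^{(1)} = (4·0.0955004 − 0.0958262) / 3 = 0.0953918
T_{2}^{(2)} = (16·0.0953918 − 0.0953884) / 15 = 0.0953920
(Column j=1 coincides with Simpson's rule on the same nodes.)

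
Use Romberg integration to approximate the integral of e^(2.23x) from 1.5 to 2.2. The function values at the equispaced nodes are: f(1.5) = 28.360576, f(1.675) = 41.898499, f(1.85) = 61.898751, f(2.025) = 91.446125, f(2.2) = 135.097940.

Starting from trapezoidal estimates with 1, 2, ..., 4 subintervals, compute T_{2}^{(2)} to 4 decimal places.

47.8646

T_{0}^{(0)} (trapezoid, 1 panel, h=0.7000): 57.210481
T_{1}^{(0)} (trapezoid, 2 panels, h=0.3500): 50.269803
T_{2}^{(0)} (trapezoid, 4 panels, h=0.1750): 48.470211
T_{1}^{(1)} = 50.269803 + (50.269803 − 57.210481)/3 = 47.956244
T_{2}^{(1)} = 48.470211 + (48.470211 − 50.269803)/3 = 47.870347
T_{2}^{(2)} = 47.870347 + (47.870347 − 47.956244)/15 = 47.864621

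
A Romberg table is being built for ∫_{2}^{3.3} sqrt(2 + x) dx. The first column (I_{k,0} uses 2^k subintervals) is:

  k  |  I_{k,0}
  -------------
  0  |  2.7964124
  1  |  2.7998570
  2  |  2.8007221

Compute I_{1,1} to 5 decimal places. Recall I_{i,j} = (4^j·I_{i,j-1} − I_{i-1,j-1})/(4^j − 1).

2.80101

Richardson extrapolation on the trapezoidal column (denominator 4−1=3):
I_{1,1} = 2.7998570 + (2.7998570 − 2.7964124)/3 = 2.8010052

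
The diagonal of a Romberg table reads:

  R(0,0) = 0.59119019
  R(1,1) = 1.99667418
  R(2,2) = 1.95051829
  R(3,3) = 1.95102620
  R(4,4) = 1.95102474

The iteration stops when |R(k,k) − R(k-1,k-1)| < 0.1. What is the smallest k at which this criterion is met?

k = 2

|R(1,1) − R(0,0)| = 1.40548399 ≥ 0.1
|R(2,2) − R(1,1)| = 0.04615589 < 0.1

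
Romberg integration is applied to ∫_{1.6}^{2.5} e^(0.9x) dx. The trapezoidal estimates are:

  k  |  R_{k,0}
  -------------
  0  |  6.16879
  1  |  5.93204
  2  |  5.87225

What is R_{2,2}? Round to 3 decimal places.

5.852

Richardson extrapolation on the trapezoidal column (denominator 4−1=3):
R_{1,1} = 5.93204 + (5.93204 − 6.16879)/3 = 5.85312
R_{2,1} = (4·5.87225 − 5.93204) / 3 = 5.85232
R_{2,2} = (16·5.85232 − 5.85312) / 15 = 5.85227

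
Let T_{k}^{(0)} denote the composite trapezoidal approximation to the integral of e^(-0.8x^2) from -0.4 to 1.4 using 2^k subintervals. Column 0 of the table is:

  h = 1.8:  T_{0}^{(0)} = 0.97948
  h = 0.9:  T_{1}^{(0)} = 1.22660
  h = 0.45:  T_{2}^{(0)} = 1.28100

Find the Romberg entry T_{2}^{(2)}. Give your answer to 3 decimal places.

T_{1}^{(1)} = 1.22660 + (1.22660 − 0.97948)/3 = 1.30897
T_{2}^{(1)} = (4·1.28100 − 1.22660) / 3 = 1.29913
T_{2}^{(2)} = (16·1.29913 − 1.30897) / 15 = 1.29847
(Column j=1 coincides with Simpson's rule on the same nodes.)

1.298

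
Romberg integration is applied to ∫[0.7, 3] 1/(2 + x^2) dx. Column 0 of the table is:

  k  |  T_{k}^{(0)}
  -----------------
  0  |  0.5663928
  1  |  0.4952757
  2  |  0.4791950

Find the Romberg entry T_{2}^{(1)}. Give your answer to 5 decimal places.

Richardson extrapolation on the trapezoidal column (denominator 4−1=3):
T_{2}^{(1)} = (4·0.4791950 − 0.4952757) / 3 = 0.4738348

0.47383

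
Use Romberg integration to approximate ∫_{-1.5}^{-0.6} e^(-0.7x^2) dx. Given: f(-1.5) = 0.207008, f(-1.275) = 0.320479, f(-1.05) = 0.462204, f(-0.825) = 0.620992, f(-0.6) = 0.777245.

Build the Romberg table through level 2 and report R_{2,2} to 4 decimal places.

0.4256

R_{0,0} (trapezoid, 1 panel, h=0.9000): 0.442914
R_{1,0} (trapezoid, 2 panels, h=0.4500): 0.429449
R_{2,0} (trapezoid, 4 panels, h=0.2250): 0.426555
R_{1,1} = 0.429449 + (0.429449 − 0.442914)/3 = 0.424961
R_{2,1} = 0.426555 + (0.426555 − 0.429449)/3 = 0.425590
R_{2,2} = 0.425590 + (0.425590 − 0.424961)/15 = 0.425632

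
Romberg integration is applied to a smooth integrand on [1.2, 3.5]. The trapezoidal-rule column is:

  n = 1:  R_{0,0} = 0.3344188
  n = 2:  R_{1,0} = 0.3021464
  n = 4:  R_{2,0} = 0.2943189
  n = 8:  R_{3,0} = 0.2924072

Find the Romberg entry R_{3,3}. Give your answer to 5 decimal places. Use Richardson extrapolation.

0.29177

Richardson extrapolation on the trapezoidal column (denominator 4−1=3):
R_{1,1} = (4·0.3021464 − 0.3344188) / 3 = 0.2913889
R_{2,1} = (4·0.2943189 − 0.3021464) / 3 = 0.2917097
R_{3,1} = (4·0.2924072 − 0.2943189) / 3 = 0.2917700
R_{2,2} = 0.2917097 + (0.2917097 − 0.2913889)/15 = 0.2917311
R_{3,2} = (16·0.2917700 − 0.2917097) / 15 = 0.2917740
R_{3,3} = (64·0.2917740 − 0.2917311) / 63 = 0.2917747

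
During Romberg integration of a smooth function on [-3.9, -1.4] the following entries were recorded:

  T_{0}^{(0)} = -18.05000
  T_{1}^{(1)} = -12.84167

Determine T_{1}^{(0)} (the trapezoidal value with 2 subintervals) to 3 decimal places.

From T_{1}^{(1)} = (4·T_{1}^{(0)} − T_{0}^{(0)})/3, solve for T_{1}^{(0)}:
4·T_{1}^{(0)} = 3·(-12.84167) + (-18.05000) = -56.57501
T_{1}^{(0)} = -14.14375

-14.144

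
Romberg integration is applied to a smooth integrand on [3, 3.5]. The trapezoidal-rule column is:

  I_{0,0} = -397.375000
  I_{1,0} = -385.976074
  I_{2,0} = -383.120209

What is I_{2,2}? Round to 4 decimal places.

I_{1,1} = -385.976074 + (-385.976074 − (-397.375000))/3 = -382.176432
I_{2,1} = -383.120209 + (-383.120209 − (-385.976074))/3 = -382.168254
I_{2,2} = (16·(-382.168254) − (-382.176432)) / 15 = -382.167709

-382.1677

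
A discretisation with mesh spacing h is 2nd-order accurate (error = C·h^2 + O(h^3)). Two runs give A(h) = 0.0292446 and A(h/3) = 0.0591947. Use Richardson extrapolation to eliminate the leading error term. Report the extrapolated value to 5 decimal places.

0.06294

The leading error scales as h^2; refining by a factor of 3 reduces it by 3^2 = 9.
Extrapolated value = (9·A(h/3) − A(h)) / (9 − 1)
= (9·0.0591947 − 0.0292446) / 8
= 0.5035077 / 8 = 0.0629385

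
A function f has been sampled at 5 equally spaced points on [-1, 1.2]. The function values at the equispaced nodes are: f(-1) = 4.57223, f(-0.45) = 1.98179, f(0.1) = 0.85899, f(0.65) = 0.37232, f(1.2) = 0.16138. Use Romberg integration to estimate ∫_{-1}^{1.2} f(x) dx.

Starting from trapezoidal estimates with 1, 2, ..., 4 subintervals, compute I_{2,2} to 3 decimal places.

I_{0,0} (trapezoid, 1 panel, h=2.2000): 5.20697
I_{1,0} (trapezoid, 2 panels, h=1.1000): 3.54837
I_{2,0} (trapezoid, 4 panels, h=0.5500): 3.06895
I_{1,1} = 3.54837 + (3.54837 − 5.20697)/3 = 2.99550
I_{2,1} = 3.06895 + (3.06895 − 3.54837)/3 = 2.90914
I_{2,2} = 2.90914 + (2.90914 − 2.99550)/15 = 2.90338

2.903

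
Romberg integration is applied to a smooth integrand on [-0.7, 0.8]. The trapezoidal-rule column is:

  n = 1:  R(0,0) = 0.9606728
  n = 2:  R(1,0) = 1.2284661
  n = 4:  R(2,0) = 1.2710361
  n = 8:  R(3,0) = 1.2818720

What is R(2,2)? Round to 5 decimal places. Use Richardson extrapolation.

1.28306

R(1,1) = (4·1.2284661 − 0.9606728) / 3 = 1.3177305
R(2,1) = 1.2710361 + (1.2710361 − 1.2284661)/3 = 1.2852261
R(2,2) = 1.2852261 + (1.2852261 − 1.3177305)/15 = 1.2830591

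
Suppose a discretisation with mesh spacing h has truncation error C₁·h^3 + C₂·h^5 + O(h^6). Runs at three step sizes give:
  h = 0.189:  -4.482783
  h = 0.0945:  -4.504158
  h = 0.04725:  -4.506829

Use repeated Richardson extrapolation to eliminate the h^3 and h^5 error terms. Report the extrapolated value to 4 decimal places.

-4.5072

First eliminate the h^3 term (factor 2^3 = 8):
  B₁ = (8·(-4.504158) − (-4.482783))/7 = -4.507212
  B₂ = (8·(-4.506829) − (-4.504158))/7 = -4.507211
Then eliminate the h^5 term (factor 2^5 = 32):
  (32·(-4.507211) − (-4.507212))/31 = -4.507211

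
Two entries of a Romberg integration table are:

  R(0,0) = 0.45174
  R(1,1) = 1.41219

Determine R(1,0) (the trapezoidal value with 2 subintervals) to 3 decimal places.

From R(1,1) = (4·R(1,0) − R(0,0))/3, solve for R(1,0):
4·R(1,0) = 3·1.41219 + 0.45174 = 4.68831
R(1,0) = 1.17208

1.172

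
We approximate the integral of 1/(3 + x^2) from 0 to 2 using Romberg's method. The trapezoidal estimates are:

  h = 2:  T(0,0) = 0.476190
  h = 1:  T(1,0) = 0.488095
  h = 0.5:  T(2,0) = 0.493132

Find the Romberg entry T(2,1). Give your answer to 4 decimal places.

0.4948

Richardson extrapolation on the trapezoidal column (denominator 4−1=3):
T(2,1) = 0.493132 + (0.493132 − 0.488095)/3 = 0.494811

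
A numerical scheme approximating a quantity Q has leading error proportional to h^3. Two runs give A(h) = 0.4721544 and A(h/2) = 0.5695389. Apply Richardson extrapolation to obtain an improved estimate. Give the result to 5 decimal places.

The leading error scales as h^3; refining by a factor of 2 reduces it by 2^3 = 8.
Extrapolated value = (8·A(h/2) − A(h)) / (8 − 1)
= (8·0.5695389 − 0.4721544) / 7
= 4.0841568 / 7 = 0.5834510

0.58345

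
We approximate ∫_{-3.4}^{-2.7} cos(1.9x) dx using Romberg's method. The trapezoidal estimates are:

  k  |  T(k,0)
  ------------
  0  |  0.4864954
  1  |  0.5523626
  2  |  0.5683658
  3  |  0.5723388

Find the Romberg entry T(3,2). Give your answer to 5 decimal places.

Richardson extrapolation on the trapezoidal column (denominator 4−1=3):
T(2,1) = (4·0.5683658 − 0.5523626) / 3 = 0.5737002
T(3,1) = 0.5723388 + (0.5723388 − 0.5683658)/3 = 0.5736631
T(3,2) = 0.5736631 + (0.5736631 − 0.5737002)/15 = 0.5736606

0.57366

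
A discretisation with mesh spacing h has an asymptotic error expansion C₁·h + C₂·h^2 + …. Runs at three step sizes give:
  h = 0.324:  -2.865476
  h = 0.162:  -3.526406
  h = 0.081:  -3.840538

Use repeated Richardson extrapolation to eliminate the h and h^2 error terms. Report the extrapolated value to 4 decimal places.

First eliminate the h term (factor 2^1 = 2):
  B₁ = (2·(-3.526406) − (-2.865476))/1 = -4.187336
  B₂ = (2·(-3.840538) − (-3.526406))/1 = -4.154670
Then eliminate the h^2 term (factor 2^2 = 4):
  (4·(-4.154670) − (-4.187336))/3 = -4.143781

-4.1438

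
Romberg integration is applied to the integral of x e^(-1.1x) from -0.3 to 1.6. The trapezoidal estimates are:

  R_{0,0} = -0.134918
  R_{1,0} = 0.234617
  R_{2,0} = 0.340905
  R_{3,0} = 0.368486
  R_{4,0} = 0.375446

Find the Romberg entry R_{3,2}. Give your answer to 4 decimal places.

0.3778

Richardson extrapolation on the trapezoidal column (denominator 4−1=3):
R_{2,1} = (4·0.340905 − 0.234617) / 3 = 0.376334
R_{3,1} = 0.368486 + (0.368486 − 0.340905)/3 = 0.377680
R_{3,2} = (16·0.377680 − 0.376334) / 15 = 0.377770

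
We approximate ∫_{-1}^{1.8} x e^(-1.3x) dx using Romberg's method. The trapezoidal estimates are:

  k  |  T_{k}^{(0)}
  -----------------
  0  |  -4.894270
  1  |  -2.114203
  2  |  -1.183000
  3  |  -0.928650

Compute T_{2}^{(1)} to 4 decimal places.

-0.8726

Richardson extrapolation on the trapezoidal column (denominator 4−1=3):
T_{2}^{(1)} = -1.183000 + (-1.183000 − (-2.114203))/3 = -0.872599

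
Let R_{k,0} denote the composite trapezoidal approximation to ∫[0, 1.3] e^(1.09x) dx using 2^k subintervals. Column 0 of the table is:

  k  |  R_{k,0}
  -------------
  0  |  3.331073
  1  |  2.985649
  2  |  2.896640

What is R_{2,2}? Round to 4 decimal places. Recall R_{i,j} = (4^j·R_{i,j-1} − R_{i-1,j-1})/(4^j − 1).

R_{1,1} = 2.985649 + (2.985649 − 3.331073)/3 = 2.870508
R_{2,1} = 2.896640 + (2.896640 − 2.985649)/3 = 2.866970
R_{2,2} = (16·2.866970 − 2.870508) / 15 = 2.866734
(Column j=1 coincides with Simpson's rule on the same nodes.)

2.8667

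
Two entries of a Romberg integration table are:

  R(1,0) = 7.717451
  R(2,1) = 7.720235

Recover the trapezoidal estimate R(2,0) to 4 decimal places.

From R(2,1) = (4·R(2,0) − R(1,0))/3, solve for R(2,0):
4·R(2,0) = 3·7.720235 + 7.717451 = 30.878156
R(2,0) = 7.719539

7.7195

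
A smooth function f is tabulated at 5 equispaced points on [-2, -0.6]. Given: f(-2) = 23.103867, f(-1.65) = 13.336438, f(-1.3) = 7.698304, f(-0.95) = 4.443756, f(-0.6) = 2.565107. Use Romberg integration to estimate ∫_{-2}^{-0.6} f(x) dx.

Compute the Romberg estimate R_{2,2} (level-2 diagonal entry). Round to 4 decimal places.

13.0827

R_{0,0} (trapezoid, 1 panel, h=1.4000): 17.968282
R_{1,0} (trapezoid, 2 panels, h=0.7000): 14.372954
R_{2,0} (trapezoid, 4 panels, h=0.3500): 13.409545
R_{1,1} = 14.372954 + (14.372954 − 17.968282)/3 = 13.174511
R_{2,1} = 13.409545 + (13.409545 − 14.372954)/3 = 13.088409
R_{2,2} = 13.088409 + (13.088409 − 13.174511)/15 = 13.082669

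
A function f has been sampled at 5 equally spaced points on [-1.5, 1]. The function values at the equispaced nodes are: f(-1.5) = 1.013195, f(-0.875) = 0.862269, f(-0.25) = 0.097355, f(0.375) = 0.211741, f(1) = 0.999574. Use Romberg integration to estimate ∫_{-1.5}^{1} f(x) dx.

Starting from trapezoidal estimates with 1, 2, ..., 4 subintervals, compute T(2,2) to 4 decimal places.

1.3785

T(0,0) (trapezoid, 1 panel, h=2.5000): 2.515961
T(1,0) (trapezoid, 2 panels, h=1.2500): 1.379674
T(2,0) (trapezoid, 4 panels, h=0.6250): 1.361093
T(1,1) = 1.379674 + (1.379674 − 2.515961)/3 = 1.000912
T(2,1) = 1.361093 + (1.361093 − 1.379674)/3 = 1.354899
T(2,2) = 1.354899 + (1.354899 − 1.000912)/15 = 1.378498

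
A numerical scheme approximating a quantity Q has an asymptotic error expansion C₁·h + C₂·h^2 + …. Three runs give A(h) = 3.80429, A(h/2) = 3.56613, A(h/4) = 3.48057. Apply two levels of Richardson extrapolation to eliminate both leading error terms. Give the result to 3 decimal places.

First eliminate the h term (factor 2^1 = 2):
  B₁ = (2·3.56613 − 3.80429)/1 = 3.32797
  B₂ = (2·3.48057 − 3.56613)/1 = 3.39501
Then eliminate the h^2 term (factor 2^2 = 4):
  (4·3.39501 − 3.32797)/3 = 3.41736

3.417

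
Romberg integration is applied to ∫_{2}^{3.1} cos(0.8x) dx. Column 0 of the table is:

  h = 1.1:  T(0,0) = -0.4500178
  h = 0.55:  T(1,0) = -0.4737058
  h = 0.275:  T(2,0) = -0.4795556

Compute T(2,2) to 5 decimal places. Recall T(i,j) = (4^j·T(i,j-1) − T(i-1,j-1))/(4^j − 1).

Richardson extrapolation on the trapezoidal column (denominator 4−1=3):
T(1,1) = -0.4737058 + (-0.4737058 − (-0.4500178))/3 = -0.4816018
T(2,1) = (4·(-0.4795556) − (-0.4737058)) / 3 = -0.4815055
T(2,2) = (16·(-0.4815055) − (-0.4816018)) / 15 = -0.4814991

-0.48150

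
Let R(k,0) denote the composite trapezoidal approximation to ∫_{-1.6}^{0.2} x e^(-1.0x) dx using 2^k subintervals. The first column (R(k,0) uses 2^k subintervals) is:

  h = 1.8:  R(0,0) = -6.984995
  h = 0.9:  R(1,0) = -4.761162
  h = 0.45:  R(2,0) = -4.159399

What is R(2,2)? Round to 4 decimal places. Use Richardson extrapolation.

R(1,1) = -4.761162 + (-4.761162 − (-6.984995))/3 = -4.019884
R(2,1) = -4.159399 + (-4.159399 − (-4.761162))/3 = -3.958811
R(2,2) = (16·(-3.958811) − (-4.019884)) / 15 = -3.954739

-3.9547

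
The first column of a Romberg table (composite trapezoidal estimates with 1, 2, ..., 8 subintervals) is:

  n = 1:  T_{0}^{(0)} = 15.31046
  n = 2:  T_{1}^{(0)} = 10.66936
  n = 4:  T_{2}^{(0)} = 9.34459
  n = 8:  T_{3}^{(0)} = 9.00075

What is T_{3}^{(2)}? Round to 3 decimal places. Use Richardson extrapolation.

Richardson extrapolation on the trapezoidal column (denominator 4−1=3):
T_{2}^{(1)} = (4·9.34459 − 10.66936) / 3 = 8.90300
T_{3}^{(1)} = (4·9.00075 − 9.34459) / 3 = 8.88614
T_{3}^{(2)} = 8.88614 + (8.88614 − 8.90300)/15 = 8.88502
(Column j=1 coincides with Simpson's rule on the same nodes.)

8.885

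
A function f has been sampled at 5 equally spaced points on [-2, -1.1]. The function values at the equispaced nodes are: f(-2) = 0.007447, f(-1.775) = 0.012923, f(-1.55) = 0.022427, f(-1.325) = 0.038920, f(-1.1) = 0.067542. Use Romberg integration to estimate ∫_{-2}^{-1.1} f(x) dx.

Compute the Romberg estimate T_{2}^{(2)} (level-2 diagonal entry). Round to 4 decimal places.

0.0245

T_{0}^{(0)} (trapezoid, 1 panel, h=0.9000): 0.033745
T_{1}^{(0)} (trapezoid, 2 panels, h=0.4500): 0.026965
T_{2}^{(0)} (trapezoid, 4 panels, h=0.2250): 0.025147
T_{1}^{(1)} = 0.026965 + (0.026965 − 0.033745)/3 = 0.024705
T_{2}^{(1)} = 0.025147 + (0.025147 − 0.026965)/3 = 0.024541
T_{2}^{(2)} = 0.024541 + (0.024541 − 0.024705)/15 = 0.024530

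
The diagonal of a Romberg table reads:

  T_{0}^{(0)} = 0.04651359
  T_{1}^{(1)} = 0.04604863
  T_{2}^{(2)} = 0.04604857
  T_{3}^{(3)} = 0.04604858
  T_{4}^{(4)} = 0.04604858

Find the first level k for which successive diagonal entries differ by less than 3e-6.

k = 2

|T_{1}^{(1)} − T_{0}^{(0)}| = 0.00046496 ≥ 3e-6
|T_{2}^{(2)} − T_{1}^{(1)}| = 0.00000006 < 3e-6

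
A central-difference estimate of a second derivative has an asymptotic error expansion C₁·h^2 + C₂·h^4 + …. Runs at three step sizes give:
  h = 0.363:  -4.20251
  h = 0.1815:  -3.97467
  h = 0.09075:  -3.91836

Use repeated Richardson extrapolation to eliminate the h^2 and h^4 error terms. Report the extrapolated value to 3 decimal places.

-3.900

First eliminate the h^2 term (factor 2^2 = 4):
  B₁ = (4·(-3.97467) − (-4.20251))/3 = -3.89872
  B₂ = (4·(-3.91836) − (-3.97467))/3 = -3.89959
Then eliminate the h^4 term (factor 2^4 = 16):
  (16·(-3.89959) − (-3.89872))/15 = -3.89965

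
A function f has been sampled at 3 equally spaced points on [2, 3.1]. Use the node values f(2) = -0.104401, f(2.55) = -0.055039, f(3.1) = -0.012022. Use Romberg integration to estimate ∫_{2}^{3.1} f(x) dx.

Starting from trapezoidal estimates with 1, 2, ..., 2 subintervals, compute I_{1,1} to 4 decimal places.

-0.0617

I_{0,0} (trapezoid, 1 panel, h=1.1000): -0.064033
I_{1,0} (trapezoid, 2 panels, h=0.5500): -0.062288
I_{1,1} = -0.062288 + (-0.062288 − (-0.064033))/3 = -0.061706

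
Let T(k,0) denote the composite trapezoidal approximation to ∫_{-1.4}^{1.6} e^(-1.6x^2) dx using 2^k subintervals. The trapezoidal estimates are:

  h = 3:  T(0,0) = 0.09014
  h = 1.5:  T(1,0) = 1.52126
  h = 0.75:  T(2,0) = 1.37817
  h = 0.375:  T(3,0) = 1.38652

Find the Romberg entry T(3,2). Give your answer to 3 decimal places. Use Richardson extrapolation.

1.393

Richardson extrapolation on the trapezoidal column (denominator 4−1=3):
T(2,1) = (4·1.37817 − 1.52126) / 3 = 1.33047
T(3,1) = (4·1.38652 − 1.37817) / 3 = 1.38930
T(3,2) = (16·1.38930 − 1.33047) / 15 = 1.39322
(Column j=1 coincides with Simpson's rule on the same nodes.)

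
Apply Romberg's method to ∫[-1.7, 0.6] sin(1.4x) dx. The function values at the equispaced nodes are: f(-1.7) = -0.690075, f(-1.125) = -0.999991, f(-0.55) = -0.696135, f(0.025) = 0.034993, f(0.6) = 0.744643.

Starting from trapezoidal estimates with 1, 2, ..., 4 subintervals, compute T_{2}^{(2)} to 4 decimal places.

T_{0}^{(0)} (trapezoid, 1 panel, h=2.3000): 0.062753
T_{1}^{(0)} (trapezoid, 2 panels, h=1.1500): -0.769179
T_{2}^{(0)} (trapezoid, 4 panels, h=0.5750): -0.939463
T_{1}^{(1)} = -0.769179 + (-0.769179 − 0.062753)/3 = -1.046490
T_{2}^{(1)} = -0.939463 + (-0.939463 − (-0.769179))/3 = -0.996224
T_{2}^{(2)} = -0.996224 + (-0.996224 − (-1.046490))/15 = -0.992873

-0.9929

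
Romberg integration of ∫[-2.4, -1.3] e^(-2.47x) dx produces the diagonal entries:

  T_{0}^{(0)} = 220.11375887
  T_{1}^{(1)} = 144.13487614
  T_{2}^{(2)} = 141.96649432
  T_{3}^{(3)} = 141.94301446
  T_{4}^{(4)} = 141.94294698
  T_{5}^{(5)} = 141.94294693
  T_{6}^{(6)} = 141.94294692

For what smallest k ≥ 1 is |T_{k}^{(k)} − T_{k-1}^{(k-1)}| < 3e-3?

k = 4

|T_{1}^{(1)} − T_{0}^{(0)}| = 75.97888273 ≥ 3e-3
|T_{2}^{(2)} − T_{1}^{(1)}| = 2.16838182 ≥ 3e-3
|T_{3}^{(3)} − T_{2}^{(2)}| = 0.02347986 ≥ 3e-3
|T_{4}^{(4)} − T_{3}^{(3)}| = 0.00006748 < 3e-3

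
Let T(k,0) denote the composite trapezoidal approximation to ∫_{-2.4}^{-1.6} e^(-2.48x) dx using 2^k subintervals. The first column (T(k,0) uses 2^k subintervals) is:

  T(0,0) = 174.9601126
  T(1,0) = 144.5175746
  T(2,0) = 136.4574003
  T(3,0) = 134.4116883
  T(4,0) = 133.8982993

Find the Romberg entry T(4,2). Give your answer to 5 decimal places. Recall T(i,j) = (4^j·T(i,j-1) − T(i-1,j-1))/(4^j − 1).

133.72700

Richardson extrapolation on the trapezoidal column (denominator 4−1=3):
T(3,1) = (4·134.4116883 − 136.4574003) / 3 = 133.7297843
T(4,1) = 133.8982993 + (133.8982993 − 134.4116883)/3 = 133.7271696
T(4,2) = 133.7271696 + (133.7271696 − 133.7297843)/15 = 133.7269953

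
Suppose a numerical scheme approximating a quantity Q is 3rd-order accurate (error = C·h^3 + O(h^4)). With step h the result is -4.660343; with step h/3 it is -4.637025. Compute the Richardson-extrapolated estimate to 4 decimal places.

-4.6361

Extrapolated value = (27·A(h/3) − A(h)) / (27 − 1)
= (27·(-4.637025) − (-4.660343)) / 26
= -120.539332 / 26 = -4.636128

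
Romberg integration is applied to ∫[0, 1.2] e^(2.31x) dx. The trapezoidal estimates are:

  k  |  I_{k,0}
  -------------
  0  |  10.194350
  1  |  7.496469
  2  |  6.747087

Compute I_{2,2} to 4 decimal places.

Richardson extrapolation on the trapezoidal column (denominator 4−1=3):
I_{1,1} = (4·7.496469 − 10.194350) / 3 = 6.597175
I_{2,1} = 6.747087 + (6.747087 − 7.496469)/3 = 6.497293
I_{2,2} = (16·6.497293 − 6.597175) / 15 = 6.490634
(Column j=1 coincides with Simpson's rule on the same nodes.)

6.4906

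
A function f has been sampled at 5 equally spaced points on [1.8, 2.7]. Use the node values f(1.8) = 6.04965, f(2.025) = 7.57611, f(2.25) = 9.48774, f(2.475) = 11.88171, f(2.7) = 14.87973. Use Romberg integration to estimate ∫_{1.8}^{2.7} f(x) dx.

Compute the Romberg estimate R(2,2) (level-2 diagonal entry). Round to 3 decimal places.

8.830

R(0,0) (trapezoid, 1 panel, h=0.9000): 9.41822
R(1,0) (trapezoid, 2 panels, h=0.4500): 8.97859
R(2,0) (trapezoid, 4 panels, h=0.2250): 8.86731
R(1,1) = 8.97859 + (8.97859 − 9.41822)/3 = 8.83205
R(2,1) = 8.86731 + (8.86731 − 8.97859)/3 = 8.83022
R(2,2) = 8.83022 + (8.83022 − 8.83205)/15 = 8.83010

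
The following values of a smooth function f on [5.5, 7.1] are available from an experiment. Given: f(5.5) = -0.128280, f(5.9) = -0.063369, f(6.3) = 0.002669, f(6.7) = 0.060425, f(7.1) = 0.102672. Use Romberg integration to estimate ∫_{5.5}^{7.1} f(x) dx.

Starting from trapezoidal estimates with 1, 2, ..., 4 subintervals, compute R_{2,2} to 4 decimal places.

-0.0043

R_{0,0} (trapezoid, 1 panel, h=1.6000): -0.020486
R_{1,0} (trapezoid, 2 panels, h=0.8000): -0.008108
R_{2,0} (trapezoid, 4 panels, h=0.4000): -0.005232
R_{1,1} = -0.008108 + (-0.008108 − (-0.020486))/3 = -0.003982
R_{2,1} = -0.005232 + (-0.005232 − (-0.008108))/3 = -0.004273
R_{2,2} = -0.004273 + (-0.004273 − (-0.003982))/15 = -0.004292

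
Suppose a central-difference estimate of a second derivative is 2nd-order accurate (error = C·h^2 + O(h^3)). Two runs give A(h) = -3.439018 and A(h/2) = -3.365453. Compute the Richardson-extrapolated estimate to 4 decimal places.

Extrapolated value = (4·A(h/2) − A(h)) / (4 − 1)
= (4·(-3.365453) − (-3.439018)) / 3
= -10.022794 / 3 = -3.340931

-3.3409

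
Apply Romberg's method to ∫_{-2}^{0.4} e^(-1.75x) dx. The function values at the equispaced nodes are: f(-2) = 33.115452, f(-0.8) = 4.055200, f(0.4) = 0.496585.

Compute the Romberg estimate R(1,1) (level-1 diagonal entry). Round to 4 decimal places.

R(0,0) (trapezoid, 1 panel, h=2.4000): 40.334444
R(1,0) (trapezoid, 2 panels, h=1.2000): 25.033462
R(1,1) = 25.033462 + (25.033462 − 40.334444)/3 = 19.933135

19.9331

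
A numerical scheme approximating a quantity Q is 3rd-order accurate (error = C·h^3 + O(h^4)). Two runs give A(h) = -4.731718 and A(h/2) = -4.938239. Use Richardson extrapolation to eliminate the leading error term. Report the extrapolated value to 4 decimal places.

The leading error scales as h^3; refining by a factor of 2 reduces it by 2^3 = 8.
Extrapolated value = (8·A(h/2) − A(h)) / (8 − 1)
= (8·(-4.938239) − (-4.731718)) / 7
= -34.774194 / 7 = -4.967742

-4.9677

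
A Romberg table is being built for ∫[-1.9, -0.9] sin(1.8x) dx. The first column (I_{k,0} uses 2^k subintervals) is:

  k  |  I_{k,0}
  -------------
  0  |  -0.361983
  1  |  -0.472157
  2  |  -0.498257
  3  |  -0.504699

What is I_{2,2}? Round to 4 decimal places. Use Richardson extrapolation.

Richardson extrapolation on the trapezoidal column (denominator 4−1=3):
I_{1,1} = (4·(-0.472157) − (-0.361983)) / 3 = -0.508882
I_{2,1} = -0.498257 + (-0.498257 − (-0.472157))/3 = -0.506957
I_{2,2} = -0.506957 + (-0.506957 − (-0.508882))/15 = -0.506829

-0.5068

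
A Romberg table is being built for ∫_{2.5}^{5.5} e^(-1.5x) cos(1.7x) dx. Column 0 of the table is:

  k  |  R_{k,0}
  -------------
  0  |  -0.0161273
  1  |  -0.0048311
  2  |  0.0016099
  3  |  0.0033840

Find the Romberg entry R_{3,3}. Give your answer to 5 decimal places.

R_{1,1} = (4·(-0.0048311) − (-0.0161273)) / 3 = -0.0010657
R_{2,1} = 0.0016099 + (0.0016099 − (-0.0048311))/3 = 0.0037569
R_{3,1} = 0.0033840 + (0.0033840 − 0.0016099)/3 = 0.0039754
R_{2,2} = 0.0037569 + (0.0037569 − (-0.0010657))/15 = 0.0040784
R_{3,2} = (16·0.0039754 − 0.0037569) / 15 = 0.0039900
R_{3,3} = (64·0.0039900 − 0.0040784) / 63 = 0.0039886

0.00399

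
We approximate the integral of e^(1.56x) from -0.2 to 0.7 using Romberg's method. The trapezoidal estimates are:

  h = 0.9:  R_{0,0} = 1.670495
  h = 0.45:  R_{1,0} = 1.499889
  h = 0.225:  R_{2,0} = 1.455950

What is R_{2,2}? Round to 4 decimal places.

1.4412

Richardson extrapolation on the trapezoidal column (denominator 4−1=3):
R_{1,1} = 1.499889 + (1.499889 − 1.670495)/3 = 1.443020
R_{2,1} = (4·1.455950 − 1.499889) / 3 = 1.441304
R_{2,2} = (16·1.441304 − 1.443020) / 15 = 1.441190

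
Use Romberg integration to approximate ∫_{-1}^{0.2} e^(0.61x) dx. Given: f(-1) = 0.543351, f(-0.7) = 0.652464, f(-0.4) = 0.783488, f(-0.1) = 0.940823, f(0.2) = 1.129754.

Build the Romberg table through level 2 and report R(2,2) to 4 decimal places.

R(0,0) (trapezoid, 1 panel, h=1.2000): 1.003863
R(1,0) (trapezoid, 2 panels, h=0.6000): 0.972024
R(2,0) (trapezoid, 4 panels, h=0.3000): 0.963998
R(1,1) = 0.972024 + (0.972024 − 1.003863)/3 = 0.961411
R(2,1) = 0.963998 + (0.963998 − 0.972024)/3 = 0.961323
R(2,2) = 0.961323 + (0.961323 − 0.961411)/15 = 0.961317

0.9613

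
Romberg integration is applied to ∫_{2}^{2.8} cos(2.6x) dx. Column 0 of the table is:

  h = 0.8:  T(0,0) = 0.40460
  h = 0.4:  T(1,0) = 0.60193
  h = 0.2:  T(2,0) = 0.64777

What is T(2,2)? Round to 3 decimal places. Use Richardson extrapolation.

T(1,1) = (4·0.60193 − 0.40460) / 3 = 0.66771
T(2,1) = (4·0.64777 − 0.60193) / 3 = 0.66305
T(2,2) = 0.66305 + (0.66305 − 0.66771)/15 = 0.66274
(Column j=1 coincides with Simpson's rule on the same nodes.)

0.663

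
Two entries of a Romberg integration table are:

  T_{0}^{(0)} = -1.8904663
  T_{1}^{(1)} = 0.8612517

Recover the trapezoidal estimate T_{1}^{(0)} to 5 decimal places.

0.17332

From T_{1}^{(1)} = (4·T_{1}^{(0)} − T_{0}^{(0)})/3, solve for T_{1}^{(0)}:
4·T_{1}^{(0)} = 3·0.8612517 + (-1.8904663) = 0.6932888
T_{1}^{(0)} = 0.1733222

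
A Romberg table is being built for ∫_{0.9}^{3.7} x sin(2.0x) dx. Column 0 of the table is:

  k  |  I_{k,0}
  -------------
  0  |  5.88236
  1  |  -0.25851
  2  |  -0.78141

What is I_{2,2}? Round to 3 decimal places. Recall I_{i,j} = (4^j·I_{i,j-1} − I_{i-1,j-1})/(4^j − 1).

Richardson extrapolation on the trapezoidal column (denominator 4−1=3):
I_{1,1} = -0.25851 + (-0.25851 − 5.88236)/3 = -2.30547
I_{2,1} = -0.78141 + (-0.78141 − (-0.25851))/3 = -0.95571
I_{2,2} = (16·(-0.95571) − (-2.30547)) / 15 = -0.86573

-0.866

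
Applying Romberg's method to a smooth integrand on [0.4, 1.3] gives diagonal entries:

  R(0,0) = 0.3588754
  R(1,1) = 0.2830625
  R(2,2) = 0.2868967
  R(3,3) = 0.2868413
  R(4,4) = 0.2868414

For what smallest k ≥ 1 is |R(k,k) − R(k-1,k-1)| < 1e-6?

k = 4

|R(1,1) − R(0,0)| = 0.0758129 ≥ 1e-6
|R(2,2) − R(1,1)| = 0.0038342 ≥ 1e-6
|R(3,3) − R(2,2)| = 0.0000554 ≥ 1e-6
|R(4,4) − R(3,3)| = 0.0000001 < 1e-6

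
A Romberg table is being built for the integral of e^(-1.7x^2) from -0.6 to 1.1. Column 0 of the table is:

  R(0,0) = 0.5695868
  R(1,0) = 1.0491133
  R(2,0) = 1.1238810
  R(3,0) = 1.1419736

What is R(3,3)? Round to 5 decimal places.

R(1,1) = (4·1.0491133 − 0.5695868) / 3 = 1.2089555
R(2,1) = (4·1.1238810 − 1.0491133) / 3 = 1.1488036
R(3,1) = (4·1.1419736 − 1.1238810) / 3 = 1.1480045
R(2,2) = 1.1488036 + (1.1488036 − 1.2089555)/15 = 1.1447935
R(3,2) = (16·1.1480045 − 1.1488036) / 15 = 1.1479512
R(3,3) = 1.1479512 + (1.1479512 − 1.1447935)/63 = 1.1480013

1.14800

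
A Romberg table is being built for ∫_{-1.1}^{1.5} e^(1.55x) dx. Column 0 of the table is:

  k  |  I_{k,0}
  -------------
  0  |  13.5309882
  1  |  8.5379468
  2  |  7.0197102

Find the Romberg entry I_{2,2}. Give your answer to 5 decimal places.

Richardson extrapolation on the trapezoidal column (denominator 4−1=3):
I_{1,1} = (4·8.5379468 − 13.5309882) / 3 = 6.8735997
I_{2,1} = (4·7.0197102 − 8.5379468) / 3 = 6.5136313
I_{2,2} = (16·6.5136313 − 6.8735997) / 15 = 6.4896334
(Column j=1 coincides with Simpson's rule on the same nodes.)

6.48963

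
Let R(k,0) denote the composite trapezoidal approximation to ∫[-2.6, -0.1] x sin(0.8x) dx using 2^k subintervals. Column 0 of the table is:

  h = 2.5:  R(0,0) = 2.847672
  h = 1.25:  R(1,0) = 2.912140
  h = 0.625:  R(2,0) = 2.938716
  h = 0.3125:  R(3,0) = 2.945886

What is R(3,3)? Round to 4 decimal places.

2.9483

Richardson extrapolation on the trapezoidal column (denominator 4−1=3):
R(1,1) = (4·2.912140 − 2.847672) / 3 = 2.933629
R(2,1) = 2.938716 + (2.938716 − 2.912140)/3 = 2.947575
R(3,1) = (4·2.945886 − 2.938716) / 3 = 2.948276
R(2,2) = 2.947575 + (2.947575 − 2.933629)/15 = 2.948505
R(3,2) = (16·2.948276 − 2.947575) / 15 = 2.948323
R(3,3) = 2.948323 + (2.948323 − 2.948505)/63 = 2.948320
(Column j=1 coincides with Simpson's rule on the same nodes.)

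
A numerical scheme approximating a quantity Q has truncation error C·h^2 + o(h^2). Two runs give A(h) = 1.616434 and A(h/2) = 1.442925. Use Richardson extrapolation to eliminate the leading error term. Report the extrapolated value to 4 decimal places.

1.3851

Extrapolated value = (4·A(h/2) − A(h)) / (4 − 1)
= (4·1.442925 − 1.616434) / 3
= 4.155266 / 3 = 1.385089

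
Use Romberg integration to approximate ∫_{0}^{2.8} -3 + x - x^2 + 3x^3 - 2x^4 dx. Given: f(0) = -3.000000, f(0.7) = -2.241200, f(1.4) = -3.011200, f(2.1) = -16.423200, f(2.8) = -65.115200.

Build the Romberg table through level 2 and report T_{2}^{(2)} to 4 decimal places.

T_{0}^{(0)} (trapezoid, 1 panel, h=2.8000): -95.361280
T_{1}^{(0)} (trapezoid, 2 panels, h=1.4000): -51.896320
T_{2}^{(0)} (trapezoid, 4 panels, h=0.7000): -39.013240
T_{1}^{(1)} = -51.896320 + (-51.896320 − (-95.361280))/3 = -37.408000
T_{2}^{(1)} = -39.013240 + (-39.013240 − (-51.896320))/3 = -34.718880
T_{2}^{(2)} = -34.718880 + (-34.718880 − (-37.408000))/15 = -34.539605

-34.5396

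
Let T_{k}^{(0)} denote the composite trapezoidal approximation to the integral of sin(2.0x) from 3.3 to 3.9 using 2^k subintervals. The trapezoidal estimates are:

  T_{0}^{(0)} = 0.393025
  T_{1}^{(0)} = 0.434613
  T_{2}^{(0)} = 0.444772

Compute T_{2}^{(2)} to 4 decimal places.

0.4481

Richardson extrapolation on the trapezoidal column (denominator 4−1=3):
T_{1}^{(1)} = (4·0.434613 − 0.393025) / 3 = 0.448476
T_{2}^{(1)} = (4·0.444772 − 0.434613) / 3 = 0.448158
T_{2}^{(2)} = (16·0.448158 − 0.448476) / 15 = 0.448137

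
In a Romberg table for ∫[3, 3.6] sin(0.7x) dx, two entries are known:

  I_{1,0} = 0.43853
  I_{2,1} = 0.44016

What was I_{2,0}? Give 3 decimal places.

From I_{2,1} = (4·I_{2,0} − I_{1,0})/3, solve for I_{2,0}:
4·I_{2,0} = 3·0.44016 + 0.43853 = 1.75901
I_{2,0} = 0.43975

0.440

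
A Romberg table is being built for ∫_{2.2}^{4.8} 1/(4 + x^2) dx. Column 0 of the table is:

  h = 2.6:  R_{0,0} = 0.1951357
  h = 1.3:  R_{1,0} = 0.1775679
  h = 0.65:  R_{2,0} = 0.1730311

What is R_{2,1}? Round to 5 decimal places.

Richardson extrapolation on the trapezoidal column (denominator 4−1=3):
R_{2,1} = (4·0.1730311 − 0.1775679) / 3 = 0.1715188

0.17152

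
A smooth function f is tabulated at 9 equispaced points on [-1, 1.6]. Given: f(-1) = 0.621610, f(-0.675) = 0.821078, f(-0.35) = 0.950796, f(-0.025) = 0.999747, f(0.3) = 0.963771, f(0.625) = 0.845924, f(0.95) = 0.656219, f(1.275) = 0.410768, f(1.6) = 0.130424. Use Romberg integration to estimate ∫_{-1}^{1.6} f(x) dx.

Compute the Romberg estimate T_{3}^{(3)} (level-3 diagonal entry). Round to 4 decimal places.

T_{0}^{(0)} (trapezoid, 1 panel, h=2.6000): 0.977644
T_{1}^{(0)} (trapezoid, 2 panels, h=1.3000): 1.741724
T_{2}^{(0)} (trapezoid, 4 panels, h=0.6500): 1.915422
T_{3}^{(0)} (trapezoid, 8 panels, h=0.3250): 1.957904
T_{1}^{(1)} = 1.741724 + (1.741724 − 0.977644)/3 = 1.996417
T_{2}^{(1)} = 1.915422 + (1.915422 − 1.741724)/3 = 1.973321
T_{3}^{(1)} = 1.957904 + (1.957904 − 1.915422)/3 = 1.972065
T_{2}^{(2)} = 1.973321 + (1.973321 − 1.996417)/15 = 1.971781
T_{3}^{(2)} = 1.972065 + (1.972065 − 1.973321)/15 = 1.971981
T_{3}^{(3)} = 1.971981 + (1.971981 − 1.971781)/63 = 1.971984

1.9720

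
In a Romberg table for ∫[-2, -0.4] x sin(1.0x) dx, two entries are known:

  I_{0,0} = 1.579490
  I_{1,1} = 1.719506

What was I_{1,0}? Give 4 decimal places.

1.6845

From I_{1,1} = (4·I_{1,0} − I_{0,0})/3, solve for I_{1,0}:
4·I_{1,0} = 3·1.719506 + 1.579490 = 6.738008
I_{1,0} = 1.684502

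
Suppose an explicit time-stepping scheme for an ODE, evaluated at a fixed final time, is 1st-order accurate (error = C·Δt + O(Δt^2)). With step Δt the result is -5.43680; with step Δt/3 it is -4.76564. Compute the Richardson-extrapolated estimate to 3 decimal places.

The leading error scales as Δt; refining by a factor of 3 reduces it by 3^1 = 3.
Extrapolated value = (3·A(Δt/3) − A(Δt)) / (3 − 1)
= (3·(-4.76564) − (-5.43680)) / 2
= -8.86012 / 2 = -4.43006

-4.430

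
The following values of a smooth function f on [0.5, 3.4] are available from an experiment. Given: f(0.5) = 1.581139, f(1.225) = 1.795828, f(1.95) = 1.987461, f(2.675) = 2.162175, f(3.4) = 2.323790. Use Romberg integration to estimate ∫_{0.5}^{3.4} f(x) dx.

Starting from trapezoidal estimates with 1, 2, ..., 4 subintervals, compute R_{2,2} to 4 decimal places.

R_{0,0} (trapezoid, 1 panel, h=2.9000): 5.662147
R_{1,0} (trapezoid, 2 panels, h=1.4500): 5.712892
R_{2,0} (trapezoid, 4 panels, h=0.7250): 5.725998
R_{1,1} = 5.712892 + (5.712892 − 5.662147)/3 = 5.729807
R_{2,1} = 5.725998 + (5.725998 − 5.712892)/3 = 5.730367
R_{2,2} = 5.730367 + (5.730367 − 5.729807)/15 = 5.730404

5.7304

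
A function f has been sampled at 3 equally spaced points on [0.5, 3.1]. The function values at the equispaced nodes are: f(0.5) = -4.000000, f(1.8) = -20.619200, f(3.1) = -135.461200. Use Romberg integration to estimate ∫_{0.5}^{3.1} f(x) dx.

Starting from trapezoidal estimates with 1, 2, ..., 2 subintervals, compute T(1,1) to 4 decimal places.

-96.1731

T(0,0) (trapezoid, 1 panel, h=2.6000): -181.299560
T(1,0) (trapezoid, 2 panels, h=1.3000): -117.454740
T(1,1) = -117.454740 + (-117.454740 − (-181.299560))/3 = -96.173133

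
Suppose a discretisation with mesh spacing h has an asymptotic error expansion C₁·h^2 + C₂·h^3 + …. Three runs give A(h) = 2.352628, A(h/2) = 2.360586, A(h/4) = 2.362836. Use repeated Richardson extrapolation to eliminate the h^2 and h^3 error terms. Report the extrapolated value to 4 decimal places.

First eliminate the h^2 term (factor 2^2 = 4):
  B₁ = (4·2.360586 − 2.352628)/3 = 2.363239
  B₂ = (4·2.362836 − 2.360586)/3 = 2.363586
Then eliminate the h^3 term (factor 2^3 = 8):
  (8·2.363586 − 2.363239)/7 = 2.363636

2.3636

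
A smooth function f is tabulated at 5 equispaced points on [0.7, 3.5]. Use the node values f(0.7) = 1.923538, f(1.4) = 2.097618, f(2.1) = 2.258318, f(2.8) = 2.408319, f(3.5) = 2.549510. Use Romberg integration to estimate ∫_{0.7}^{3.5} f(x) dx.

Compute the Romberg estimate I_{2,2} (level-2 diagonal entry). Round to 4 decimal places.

I_{0,0} (trapezoid, 1 panel, h=2.8000): 6.262267
I_{1,0} (trapezoid, 2 panels, h=1.4000): 6.292779
I_{2,0} (trapezoid, 4 panels, h=0.7000): 6.300545
I_{1,1} = 6.292779 + (6.292779 − 6.262267)/3 = 6.302950
I_{2,1} = 6.300545 + (6.300545 − 6.292779)/3 = 6.303134
I_{2,2} = 6.303134 + (6.303134 − 6.302950)/15 = 6.303146

6.3031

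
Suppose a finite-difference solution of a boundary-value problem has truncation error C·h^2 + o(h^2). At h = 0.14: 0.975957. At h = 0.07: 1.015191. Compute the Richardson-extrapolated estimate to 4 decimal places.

1.0283

The leading error scales as h^2; refining by a factor of 2 reduces it by 2^2 = 4.
Extrapolated value = (4·A(h/2) − A(h)) / (4 − 1)
= (4·1.015191 − 0.975957) / 3
= 3.084807 / 3 = 1.028269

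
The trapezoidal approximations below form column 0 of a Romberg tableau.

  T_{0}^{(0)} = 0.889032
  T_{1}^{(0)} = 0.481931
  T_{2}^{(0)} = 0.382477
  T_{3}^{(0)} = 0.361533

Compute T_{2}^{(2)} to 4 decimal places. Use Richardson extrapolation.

Richardson extrapolation on the trapezoidal column (denominator 4−1=3):
T_{1}^{(1)} = (4·0.481931 − 0.889032) / 3 = 0.346231
T_{2}^{(1)} = (4·0.382477 − 0.481931) / 3 = 0.349326
T_{2}^{(2)} = 0.349326 + (0.349326 − 0.346231)/15 = 0.349532

0.3495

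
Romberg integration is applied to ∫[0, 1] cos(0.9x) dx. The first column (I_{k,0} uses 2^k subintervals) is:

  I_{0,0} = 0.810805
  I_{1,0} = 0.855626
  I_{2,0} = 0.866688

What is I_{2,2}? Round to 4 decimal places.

Richardson extrapolation on the trapezoidal column (denominator 4−1=3):
I_{1,1} = 0.855626 + (0.855626 − 0.810805)/3 = 0.870566
I_{2,1} = 0.866688 + (0.866688 − 0.855626)/3 = 0.870375
I_{2,2} = 0.870375 + (0.870375 − 0.870566)/15 = 0.870362

0.8704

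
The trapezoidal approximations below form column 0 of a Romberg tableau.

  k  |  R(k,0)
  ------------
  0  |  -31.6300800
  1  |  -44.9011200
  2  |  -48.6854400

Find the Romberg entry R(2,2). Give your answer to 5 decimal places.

-49.98835

R(1,1) = (4·(-44.9011200) − (-31.6300800)) / 3 = -49.3248000
R(2,1) = -48.6854400 + (-48.6854400 − (-44.9011200))/3 = -49.9468800
R(2,2) = -49.9468800 + (-49.9468800 − (-49.3248000))/15 = -49.9883520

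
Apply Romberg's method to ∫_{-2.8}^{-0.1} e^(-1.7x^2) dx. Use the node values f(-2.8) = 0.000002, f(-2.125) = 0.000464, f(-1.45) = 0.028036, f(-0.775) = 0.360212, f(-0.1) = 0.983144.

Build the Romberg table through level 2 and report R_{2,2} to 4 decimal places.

0.5628

R_{0,0} (trapezoid, 1 panel, h=2.7000): 1.327247
R_{1,0} (trapezoid, 2 panels, h=1.3500): 0.701472
R_{2,0} (trapezoid, 4 panels, h=0.6750): 0.594192
R_{1,1} = 0.701472 + (0.701472 − 1.327247)/3 = 0.492880
R_{2,1} = 0.594192 + (0.594192 − 0.701472)/3 = 0.558432
R_{2,2} = 0.558432 + (0.558432 − 0.492880)/15 = 0.562802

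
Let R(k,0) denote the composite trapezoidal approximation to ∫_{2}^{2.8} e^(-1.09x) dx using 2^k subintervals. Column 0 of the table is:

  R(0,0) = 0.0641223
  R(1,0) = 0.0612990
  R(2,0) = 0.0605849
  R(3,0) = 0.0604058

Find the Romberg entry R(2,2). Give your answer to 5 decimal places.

0.06035

Richardson extrapolation on the trapezoidal column (denominator 4−1=3):
R(1,1) = 0.0612990 + (0.0612990 − 0.0641223)/3 = 0.0603579
R(2,1) = (4·0.0605849 − 0.0612990) / 3 = 0.0603469
R(2,2) = (16·0.0603469 − 0.0603579) / 15 = 0.0603462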